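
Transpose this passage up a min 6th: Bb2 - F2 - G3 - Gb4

Bb2 up a minor sixth is Gb3.
F2 up a minor sixth is Db3.
G3 up a minor sixth is Eb4.
A minor sixth up from Gb4 gives Ebb5.

Gb3 Db3 Eb4 Ebb5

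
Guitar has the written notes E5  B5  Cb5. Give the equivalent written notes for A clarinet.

G4 D5 Ebb4

First find concert pitch: the guitar sounds a perfect octave below written, so E5 B5 Cb5 sounds E4 B4 Cb4.
Then write for A clarinet: it sounds a minor third below written, so the part must be a minor third above concert.
E4 → G4
B4 → D5
Cb4 → Ebb4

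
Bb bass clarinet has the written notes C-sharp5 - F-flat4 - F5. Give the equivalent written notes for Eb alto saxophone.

First find concert pitch: the Bb bass clarinet sounds a major ninth below written, so C-sharp5 F-flat4 F5 sounds B3 Ebb3 Eb4.
Then write for Eb alto saxophone: it sounds a major sixth below written, so the part must be a major sixth above concert.
B3 → G#4
Ebb3 → Cb4
Eb4 → C5

G#4 Cb4 C5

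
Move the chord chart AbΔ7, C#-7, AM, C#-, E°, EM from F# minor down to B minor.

F# minor down to B minor is a perfect fifth; each chord root moves by that interval while the quality stays the same.
AbΔ7: root Ab down a perfect fifth → Db, giving DbΔ7.
C#-7: root C# down a perfect fifth → F#, giving F#-7.
AM: root A down a perfect fifth → D, giving DM.
C#-: root C# down a perfect fifth → F#, giving F#-.
E°: root E down a perfect fifth → A, giving A°.
EM: root E down a perfect fifth → A, giving AM.

DbΔ7 F#-7 DM F#- A° AM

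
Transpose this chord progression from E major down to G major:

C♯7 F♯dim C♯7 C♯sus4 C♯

E major down to G major is a major sixth; each chord root moves by that interval while the quality stays the same.
C♯7: root C♯ down a major sixth → E, giving E7.
F♯dim: root F♯ down a major sixth → A, giving Adim.
C♯7: root C♯ down a major sixth → E, giving E7.
C♯sus4: root C♯ down a major sixth → E, giving Esus4.
C♯: root C♯ down a major sixth → E, giving E.

E7 Adim E7 Esus4 E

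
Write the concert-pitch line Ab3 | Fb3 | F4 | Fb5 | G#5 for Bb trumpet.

Bb3 Gb3 G4 Gb5 A#5

The Bb trumpet sounds a major second below written, so the written part must be a major second above concert — transpose each note up.
Ab3 becomes Bb3
Fb3 becomes Gb3
F4 becomes G4
Fb5 becomes Gb5
G#5 becomes A#5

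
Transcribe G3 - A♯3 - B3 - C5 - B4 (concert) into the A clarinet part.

The A clarinet sounds a minor third below written, so the written part must be a minor third above concert — transpose each note up.
G3 becomes Bb3
A#3 becomes C#4
B3 becomes D4
C5 becomes Eb5
B4 becomes D5

Bb3 C#4 D4 Eb5 D5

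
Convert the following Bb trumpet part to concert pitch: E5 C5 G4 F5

Written C4 on the Bb trumpet sounds as Bb3, a major second lower; apply that shift to every note.
E5 to D5
C5 to Bb4
G4 to F4
F5 to Eb5

D5 Bb4 F4 Eb5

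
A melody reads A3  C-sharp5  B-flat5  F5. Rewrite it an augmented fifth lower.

Db3 F4 Ebb5 Bbb4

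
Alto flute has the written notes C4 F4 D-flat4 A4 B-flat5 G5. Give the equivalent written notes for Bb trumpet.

A3 D4 Bb3 F#4 G5 E5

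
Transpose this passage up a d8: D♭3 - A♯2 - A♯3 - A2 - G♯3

Db3 becomes Dbb4
A#2 becomes A3
A#3 becomes A4
A2 becomes Ab3
G#3 becomes G4

Dbb4 A3 A4 Ab3 G4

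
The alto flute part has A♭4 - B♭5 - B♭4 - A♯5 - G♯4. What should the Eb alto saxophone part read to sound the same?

C5 D6 D5 C##6 B#4

First find concert pitch: the alto flute sounds a perfect fourth below written, so A♭4 B♭5 B♭4 A♯5 G♯4 sounds Eb4 F5 F4 E#5 D#4.
Then write for Eb alto saxophone: it sounds a major sixth below written, so the part must be a major sixth above concert.
Eb4 → C5
F5 → D6
F4 → D5
E#5 → C##6
D#4 → B#4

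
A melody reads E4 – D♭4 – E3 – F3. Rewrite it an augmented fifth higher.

B#4 A4 B#3 C#4

E4 → B#4
Db4 → A4
E3 → B#3
F3 → C#4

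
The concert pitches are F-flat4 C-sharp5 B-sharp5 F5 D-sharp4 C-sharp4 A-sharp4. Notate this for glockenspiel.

Fb2 C#3 B#3 F3 D#2 C#2 A#2

Written C4 sounds as C6 on the glockenspiel, so concert pitches are written a perfect fifteenth down.
Fb4 becomes Fb2
C#5 becomes C#3
B#5 becomes B#3
F5 becomes F3
D#4 becomes D#2
C#4 becomes C#2
A#4 becomes A#2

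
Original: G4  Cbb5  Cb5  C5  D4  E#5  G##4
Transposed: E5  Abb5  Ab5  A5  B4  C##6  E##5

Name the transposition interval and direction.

up a major sixth

From G4 to E5 is 6 letter names — a sixth of some quality.
G4 to E5 is 9 semitones, which makes it a major sixth; the second version is higher, so the direction is up.
Checking another pair — G##4 → E##5 — gives the same interval.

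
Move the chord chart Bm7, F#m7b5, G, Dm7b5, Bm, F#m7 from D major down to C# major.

A#m7 E#m7b5 F# C#m7b5 A#m E#m7

D major down to C# major is a minor second; each chord root moves by that interval while the quality stays the same.
Bm7: root B down a minor second → A#, giving A#m7.
F#m7b5: root F# down a minor second → E#, giving E#m7b5.
G: root G down a minor second → F#, giving F#.
Dm7b5: root D down a minor second → C#, giving C#m7b5.
Bm: root B down a minor second → A#, giving A#m.
F#m7: root F# down a minor second → E#, giving E#m7.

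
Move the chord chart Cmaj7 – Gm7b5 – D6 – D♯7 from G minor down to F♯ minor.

Bmaj7 F#m7b5 C#6 C##7

G minor down to F♯ minor is a minor second; each chord root moves by that interval while the quality stays the same.
Cmaj7: root C down a minor second → B, giving Bmaj7.
Gm7b5: root G down a minor second → F#, giving F#m7b5.
D6: root D down a minor second → C#, giving C#6.
D♯7: root D♯ down a minor second → C##, giving C##7.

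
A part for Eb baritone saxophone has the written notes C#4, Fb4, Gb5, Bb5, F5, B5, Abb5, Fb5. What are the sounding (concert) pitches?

Written C4 on the Eb baritone saxophone sounds as Eb2, a major thirteenth lower; apply that shift to every note.
C#4 to E2
Fb4 to Abb2
Gb5 to Bbb3
Bb5 to Db4
F5 to Ab3
B5 to D4
Abb5 to Cbb4
Fb5 to Abb3

E2 Abb2 Bbb3 Db4 Ab3 D4 Cbb4 Abb3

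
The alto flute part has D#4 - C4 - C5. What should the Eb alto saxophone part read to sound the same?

First find concert pitch: the alto flute sounds a perfect fourth below written, so D#4 C4 C5 sounds A#3 G3 G4.
Then write for Eb alto saxophone: it sounds a major sixth below written, so the part must be a major sixth above concert.
A#3 → F##4
G3 → E4
G4 → E5

F##4 E4 E5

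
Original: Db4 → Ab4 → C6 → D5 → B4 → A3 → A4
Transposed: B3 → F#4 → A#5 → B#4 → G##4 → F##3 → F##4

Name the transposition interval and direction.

down a diminished third

From Db4 to B3 is 3 letter names — a third of some quality.
B3 to Db4 is 2 semitones, which makes it a diminished third; the second version is lower, so the direction is down.
Checking another pair — A4 → F##4 — gives the same interval.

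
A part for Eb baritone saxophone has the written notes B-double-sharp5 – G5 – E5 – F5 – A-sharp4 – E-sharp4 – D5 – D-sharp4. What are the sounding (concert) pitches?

D##4 Bb3 G3 Ab3 C#3 G#2 F3 F#2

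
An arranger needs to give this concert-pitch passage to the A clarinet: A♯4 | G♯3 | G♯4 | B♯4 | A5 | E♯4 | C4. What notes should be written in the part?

The A clarinet sounds a minor third below written, so the written part must be a minor third above concert — transpose each note up.
A#4 gives C#5
G#3 gives B3
G#4 gives B4
B#4 gives D#5
A5 gives C6
E#4 gives G#4
C4 gives Eb4

C#5 B3 B4 D#5 C6 G#4 Eb4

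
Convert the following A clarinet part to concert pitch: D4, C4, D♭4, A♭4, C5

B3 A3 Bb3 F4 A4

The A clarinet sounds a minor third below written, so transpose each written note down a minor third.
D4 -> B3
C4 -> A3
Db4 -> Bb3
Ab4 -> F4
C5 -> A4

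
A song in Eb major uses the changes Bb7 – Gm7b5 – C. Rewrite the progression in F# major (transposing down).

C#7 A#m7b5 D#

Eb major down to F# major is a diminished seventh; each chord root moves by that interval while the quality stays the same.
Bb7: root Bb down a diminished seventh → C#, giving C#7.
Gm7b5: root G down a diminished seventh → A#, giving A#m7b5.
C: root C down a diminished seventh → D#, giving D#.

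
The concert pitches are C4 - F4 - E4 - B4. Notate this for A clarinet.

Eb4 Ab4 G4 D5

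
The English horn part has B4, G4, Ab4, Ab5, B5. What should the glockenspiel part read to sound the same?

E2 C2 Db2 Db3 E3

First find concert pitch: the English horn sounds a perfect fifth below written, so B4 G4 Ab4 Ab5 B5 sounds E4 C4 Db4 Db5 E5.
Then write for glockenspiel: it sounds a perfect fifteenth above written, so the part must be a perfect fifteenth below concert.
E4 → E2
C4 → C2
Db4 → Db2
Db5 → Db3
E5 → E3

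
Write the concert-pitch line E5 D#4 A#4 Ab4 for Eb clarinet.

C#5 B#3 F##4 F4

Written C4 sounds as Eb4 on the Eb clarinet, so concert pitches are written a minor third down.
E5 → C#5
D#4 → B#3
A#4 → F##4
Ab4 → F4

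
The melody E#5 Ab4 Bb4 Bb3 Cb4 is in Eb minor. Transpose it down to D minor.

D##5 G4 A4 A3 Bb3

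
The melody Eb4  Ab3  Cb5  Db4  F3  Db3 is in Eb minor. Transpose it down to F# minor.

F#3 B2 D4 E3 G#2 E2

From Eb down to F# is a diminished seventh; apply that to each pitch.
Eb4 to F#3
Ab3 to B2
Cb5 to D4
Db4 to E3
F3 to G#2
Db3 to E2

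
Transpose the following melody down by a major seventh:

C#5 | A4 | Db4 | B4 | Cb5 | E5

A major seventh down from C#5 gives D4.
A major seventh down from A4 gives Bb3.
Db4 down a major seventh is Ebb3.
B4 down a major seventh is C4.
Cb5: a seventh down reaches D, and 11 semitones makes it Dbb4.
A major seventh down from E5 gives F4.

D4 Bb3 Ebb3 C4 Dbb4 F4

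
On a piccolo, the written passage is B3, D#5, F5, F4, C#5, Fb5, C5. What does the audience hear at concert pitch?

Written C4 on the piccolo sounds as C5, a perfect octave higher; apply that shift to every note.
B3 -> B4
D#5 -> D#6
F5 -> F6
F4 -> F5
C#5 -> C#6
Fb5 -> Fb6
C5 -> C6

B4 D#6 F6 F5 C#6 Fb6 C6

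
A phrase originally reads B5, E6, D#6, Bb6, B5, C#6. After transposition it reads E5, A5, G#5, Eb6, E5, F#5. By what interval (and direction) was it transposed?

From B5 to E5 is 5 letter names — a fifth of some quality.
E5 to B5 is 7 semitones, which makes it a perfect fifth; the second version is lower, so the direction is down.
Checking another pair — C#6 → F#5 — gives the same interval.

down a perfect fifth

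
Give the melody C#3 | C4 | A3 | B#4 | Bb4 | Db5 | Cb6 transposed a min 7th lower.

C#3 down a minor seventh is D#2.
A minor seventh down from C4 gives D3.
A3: a seventh down reaches B, and 10 semitones makes it B2.
A minor seventh down from B#4 gives C##4.
Bb4: a seventh down reaches C, and 10 semitones makes it C4.
A minor seventh down from Db5 gives Eb4.
Cb6: a seventh down reaches D, and 10 semitones makes it Db5.

D#2 D3 B2 C##4 C4 Eb4 Db5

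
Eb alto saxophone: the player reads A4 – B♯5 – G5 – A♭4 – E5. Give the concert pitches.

C4 D#5 Bb4 Cb4 G4

Written C4 on the Eb alto saxophone sounds as Eb3, a major sixth lower; apply that shift to every note.
A4 becomes C4
B#5 becomes D#5
G5 becomes Bb4
Ab4 becomes Cb4
E5 becomes G4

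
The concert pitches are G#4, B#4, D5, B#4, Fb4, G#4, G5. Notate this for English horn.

D#5 F##5 A5 F##5 Cb5 D#5 D6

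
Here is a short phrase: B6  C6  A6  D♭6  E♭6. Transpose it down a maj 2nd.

A6 Bb5 G6 Cb6 Db6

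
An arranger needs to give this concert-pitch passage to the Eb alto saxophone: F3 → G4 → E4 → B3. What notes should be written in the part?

The Eb alto saxophone sounds a major sixth below written, so the written part must be a major sixth above concert — transpose each note up.
F3 to D4
G4 to E5
E4 to C#5
B3 to G#4

D4 E5 C#5 G#4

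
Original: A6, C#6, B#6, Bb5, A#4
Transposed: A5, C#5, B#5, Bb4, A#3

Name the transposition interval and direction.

down a perfect octave

Take the first pair: A6 → A5. A to A spans 8 letter names, so the interval is some kind of octave.
A5 to A6 is 12 semitones, which makes it a perfect octave; the second version is lower, so the direction is down.
Checking another pair — A#4 → A#3 — gives the same interval.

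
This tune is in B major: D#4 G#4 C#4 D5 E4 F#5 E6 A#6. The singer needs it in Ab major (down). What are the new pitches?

C4 F4 Bb3 Cb5 Db4 Eb5 Db6 G6

B major to Ab major down is an augmented second, so every note moves down by that interval.
D#4 becomes C4
G#4 becomes F4
C#4 becomes Bb3
D5 becomes Cb5
E4 becomes Db4
F#5 becomes Eb5
E6 becomes Db6
A#6 becomes G6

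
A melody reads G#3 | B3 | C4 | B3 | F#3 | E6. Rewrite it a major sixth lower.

G#3 down a major sixth is B2.
A major sixth down from B3 gives D3.
C4 down a major sixth is Eb3.
B3 down a major sixth is D3.
F#3: a sixth down reaches A, and 9 semitones makes it A2.
E6: a sixth down reaches G, and 9 semitones makes it G5.

B2 D3 Eb3 D3 A2 G5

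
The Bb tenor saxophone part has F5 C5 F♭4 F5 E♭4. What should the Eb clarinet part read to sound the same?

First find concert pitch: the Bb tenor saxophone sounds a major ninth below written, so F5 C5 F♭4 F5 E♭4 sounds Eb4 Bb3 Ebb3 Eb4 Db3.
Then write for Eb clarinet: it sounds a minor third above written, so the part must be a minor third below concert.
Eb4 → C4
Bb3 → G3
Ebb3 → Cb3
Eb4 → C4
Db3 → Bb2

C4 G3 Cb3 C4 Bb2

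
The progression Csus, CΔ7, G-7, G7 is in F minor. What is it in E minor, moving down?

Bsus BΔ7 F#-7 F#7

F minor down to E minor is a minor second; each chord root moves by that interval while the quality stays the same.
Csus: root C down a minor second → B, giving Bsus.
CΔ7: root C down a minor second → B, giving BΔ7.
G-7: root G down a minor second → F#, giving F#-7.
G7: root G down a minor second → F#, giving F#7.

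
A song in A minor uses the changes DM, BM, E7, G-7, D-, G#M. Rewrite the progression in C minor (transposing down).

A minor down to C minor is a major sixth; each chord root moves by that interval while the quality stays the same.
DM: root D down a major sixth → F, giving FM.
BM: root B down a major sixth → D, giving DM.
E7: root E down a major sixth → G, giving G7.
G-7: root G down a major sixth → Bb, giving Bb-7.
D-: root D down a major sixth → F, giving F-.
G#M: root G# down a major sixth → B, giving BM.

FM DM G7 Bb-7 F- BM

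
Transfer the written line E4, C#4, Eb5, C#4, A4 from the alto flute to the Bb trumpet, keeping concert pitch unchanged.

C#4 A#3 C5 A#3 F#4

First find concert pitch: the alto flute sounds a perfect fourth below written, so E4 C#4 Eb5 C#4 A4 sounds B3 G#3 Bb4 G#3 E4.
Then write for Bb trumpet: it sounds a major second below written, so the part must be a major second above concert.
B3 → C#4
G#3 → A#3
Bb4 → C5
G#3 → A#3
E4 → F#4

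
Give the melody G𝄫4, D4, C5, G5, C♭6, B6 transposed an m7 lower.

Gbb4 becomes Abb3
D4 becomes E3
C5 becomes D4
G5 becomes A4
Cb6 becomes Db5
B6 becomes C#6

Abb3 E3 D4 A4 Db5 C#6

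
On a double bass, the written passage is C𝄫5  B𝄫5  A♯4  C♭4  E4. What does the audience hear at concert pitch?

Cbb4 Bbb4 A#3 Cb3 E3

Written C4 on the double bass sounds as C3, a perfect octave lower; apply that shift to every note.
Cbb5 -> Cbb4
Bbb5 -> Bbb4
A#4 -> A#3
Cb4 -> Cb3
E4 -> E3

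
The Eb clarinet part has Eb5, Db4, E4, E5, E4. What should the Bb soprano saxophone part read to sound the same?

First find concert pitch: the Eb clarinet sounds a minor third above written, so Eb5 Db4 E4 E5 E4 sounds Gb5 Fb4 G4 G5 G4.
Then write for Bb soprano saxophone: it sounds a major second below written, so the part must be a major second above concert.
Gb5 → Ab5
Fb4 → Gb4
G4 → A4
G5 → A5
G4 → A4

Ab5 Gb4 A4 A5 A4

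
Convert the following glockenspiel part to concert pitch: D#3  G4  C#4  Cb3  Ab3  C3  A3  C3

D#5 G6 C#6 Cb5 Ab5 C5 A5 C5

Written C4 on the glockenspiel sounds as C6, a perfect fifteenth higher; apply that shift to every note.
D#3 → D#5
G4 → G6
C#4 → C#6
Cb3 → Cb5
Ab3 → Ab5
C3 → C5
A3 → A5
C3 → C5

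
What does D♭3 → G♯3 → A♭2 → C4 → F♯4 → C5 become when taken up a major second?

Eb3 A#3 Bb2 D4 G#4 D5

A major second up from Db3 gives Eb3.
G#3 up a major second is A#3.
Ab2 up a major second is Bb2.
C4: a second up reaches D, and 2 semitones makes it D4.
F#4 up a major second is G#4.
C5 up a major second is D5.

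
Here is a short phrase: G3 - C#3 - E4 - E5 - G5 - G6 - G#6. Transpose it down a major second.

F3 B2 D4 D5 F5 F6 F#6

G3 to F3
C#3 to B2
E4 to D4
E5 to D5
G5 to F5
G6 to F6
G#6 to F#6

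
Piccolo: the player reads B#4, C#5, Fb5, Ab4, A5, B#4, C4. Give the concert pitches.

Written C4 on the piccolo sounds as C5, a perfect octave higher; apply that shift to every note.
B#4 to B#5
C#5 to C#6
Fb5 to Fb6
Ab4 to Ab5
A5 to A6
B#4 to B#5
C4 to C5

B#5 C#6 Fb6 Ab5 A6 B#5 C5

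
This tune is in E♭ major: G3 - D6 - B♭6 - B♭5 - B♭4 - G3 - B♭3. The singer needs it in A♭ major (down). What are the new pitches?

From E♭ down to A♭ is a perfect fifth; apply that to each pitch.
G3 gives C3
D6 gives G5
Bb6 gives Eb6
Bb5 gives Eb5
Bb4 gives Eb4
G3 gives C3
Bb3 gives Eb3

C3 G5 Eb6 Eb5 Eb4 C3 Eb3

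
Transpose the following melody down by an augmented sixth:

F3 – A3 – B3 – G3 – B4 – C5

Abb2 Cb3 Db3 Bbb2 Db4 Ebb4

F3 down an augmented sixth is Abb2.
An augmented sixth down from A3 gives Cb3.
B3 down an augmented sixth is Db3.
G3 down an augmented sixth is Bbb2.
B4: a sixth down reaches D, and 10 semitones makes it Db4.
An augmented sixth down from C5 gives Ebb4.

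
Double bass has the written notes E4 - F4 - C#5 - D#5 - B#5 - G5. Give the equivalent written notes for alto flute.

A3 Bb3 F#4 G#4 E#5 C5

First find concert pitch: the double bass sounds a perfect octave below written, so E4 F4 C#5 D#5 B#5 G5 sounds E3 F3 C#4 D#4 B#4 G4.
Then write for alto flute: it sounds a perfect fourth below written, so the part must be a perfect fourth above concert.
E3 → A3
F3 → Bb3
C#4 → F#4
D#4 → G#4
B#4 → E#5
G4 → C5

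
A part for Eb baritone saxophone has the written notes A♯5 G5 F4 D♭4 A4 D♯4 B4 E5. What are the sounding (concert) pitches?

The Eb baritone saxophone sounds a major thirteenth below written, so transpose each written note down a major thirteenth.
A#5 gives C#4
G5 gives Bb3
F4 gives Ab2
Db4 gives Fb2
A4 gives C3
D#4 gives F#2
B4 gives D3
E5 gives G3

C#4 Bb3 Ab2 Fb2 C3 F#2 D3 G3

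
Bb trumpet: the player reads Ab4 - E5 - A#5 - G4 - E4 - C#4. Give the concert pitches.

Written C4 on the Bb trumpet sounds as Bb3, a major second lower; apply that shift to every note.
Ab4 gives Gb4
E5 gives D5
A#5 gives G#5
G4 gives F4
E4 gives D4
C#4 gives B3

Gb4 D5 G#5 F4 D4 B3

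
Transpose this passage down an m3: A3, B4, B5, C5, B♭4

F#3 G#4 G#5 A4 G4

A3: a third down reaches F, and 3 semitones makes it F#3.
A minor third down from B4 gives G#4.
B5: a third down reaches G, and 3 semitones makes it G#5.
C5: a third down reaches A, and 3 semitones makes it A4.
A minor third down from Bb4 gives G4.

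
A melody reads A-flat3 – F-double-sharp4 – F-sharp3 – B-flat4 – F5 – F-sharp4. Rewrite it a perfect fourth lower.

Eb3 C##4 C#3 F4 C5 C#4

A perfect fourth down from Ab3 gives Eb3.
F##4 down a perfect fourth is C##4.
F#3 down a perfect fourth is C#3.
A perfect fourth down from Bb4 gives F4.
F5: a fourth down reaches C, and 5 semitones makes it C5.
F#4 down a perfect fourth is C#4.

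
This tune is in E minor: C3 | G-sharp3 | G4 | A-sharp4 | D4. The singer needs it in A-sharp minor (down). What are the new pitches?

F#2 C##3 C#4 D##4 G#3

E minor to A-sharp minor down is a diminished fifth, so every note moves down by that interval.
C3 gives F#2
G#3 gives C##3
G4 gives C#4
A#4 gives D##4
D4 gives G#3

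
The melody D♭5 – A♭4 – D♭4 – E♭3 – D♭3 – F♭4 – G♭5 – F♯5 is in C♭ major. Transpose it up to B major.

C#6 G#5 C#5 D#4 C#4 E5 F#6 E##6

C♭ major to B major up is an augmented seventh, so every note moves up by that interval.
Db5 to C#6
Ab4 to G#5
Db4 to C#5
Eb3 to D#4
Db3 to C#4
Fb4 to E5
Gb5 to F#6
F#5 to E##6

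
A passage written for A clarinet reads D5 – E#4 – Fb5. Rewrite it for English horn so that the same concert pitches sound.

F#5 G##4 Ab5

First find concert pitch: the A clarinet sounds a minor third below written, so D5 E#4 Fb5 sounds B4 C##4 Db5.
Then write for English horn: it sounds a perfect fifth below written, so the part must be a perfect fifth above concert.
B4 → F#5
C##4 → G##4
Db5 → Ab5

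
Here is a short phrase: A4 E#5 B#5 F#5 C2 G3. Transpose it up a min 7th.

A4 up a minor seventh is G5.
E#5: a seventh up reaches D, and 10 semitones makes it D#6.
A minor seventh up from B#5 gives A#6.
F#5 up a minor seventh is E6.
C2: a seventh up reaches B, and 10 semitones makes it Bb2.
A minor seventh up from G3 gives F4.

G5 D#6 A#6 E6 Bb2 F4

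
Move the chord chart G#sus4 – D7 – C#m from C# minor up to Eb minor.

Bbsus4 Fb7 Ebm

C# minor up to Eb minor is a diminished third; each chord root moves by that interval while the quality stays the same.
G#sus4: root G# up a diminished third → Bb, giving Bbsus4.
D7: root D up a diminished third → Fb, giving Fb7.
C#m: root C# up a diminished third → Eb, giving Ebm.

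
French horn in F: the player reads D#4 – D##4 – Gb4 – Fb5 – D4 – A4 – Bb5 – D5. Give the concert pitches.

Written C4 on the French horn in F sounds as F3, a perfect fifth lower; apply that shift to every note.
D#4 to G#3
D##4 to G##3
Gb4 to Cb4
Fb5 to Bbb4
D4 to G3
A4 to D4
Bb5 to Eb5
D5 to G4

G#3 G##3 Cb4 Bbb4 G3 D4 Eb5 G4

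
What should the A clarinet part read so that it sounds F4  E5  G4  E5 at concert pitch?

Ab4 G5 Bb4 G5

Written C4 sounds as A3 on the A clarinet, so concert pitches are written a minor third up.
F4 to Ab4
E5 to G5
G4 to Bb4
E5 to G5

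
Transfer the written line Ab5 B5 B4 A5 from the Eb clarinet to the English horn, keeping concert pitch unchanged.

Gb6 A6 A5 G6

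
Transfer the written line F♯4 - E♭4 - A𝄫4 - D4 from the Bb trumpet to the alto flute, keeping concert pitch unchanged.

First find concert pitch: the Bb trumpet sounds a major second below written, so F♯4 E♭4 A𝄫4 D4 sounds E4 Db4 Gbb4 C4.
Then write for alto flute: it sounds a perfect fourth below written, so the part must be a perfect fourth above concert.
E4 → A4
Db4 → Gb4
Gbb4 → Cbb5
C4 → F4

A4 Gb4 Cbb5 F4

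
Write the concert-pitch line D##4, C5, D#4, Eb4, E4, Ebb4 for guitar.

D##5 C6 D#5 Eb5 E5 Ebb5

The guitar sounds a perfect octave below written, so the written part must be a perfect octave above concert — transpose each note up.
D##4 gives D##5
C5 gives C6
D#4 gives D#5
Eb4 gives Eb5
E4 gives E5
Ebb4 gives Ebb5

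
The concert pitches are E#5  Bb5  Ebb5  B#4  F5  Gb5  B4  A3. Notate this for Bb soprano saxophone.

F##5 C6 Fb5 C##5 G5 Ab5 C#5 B3

The Bb soprano saxophone sounds a major second below written, so the written part must be a major second above concert — transpose each note up.
E#5 gives F##5
Bb5 gives C6
Ebb5 gives Fb5
B#4 gives C##5
F5 gives G5
Gb5 gives Ab5
B4 gives C#5
A3 gives B3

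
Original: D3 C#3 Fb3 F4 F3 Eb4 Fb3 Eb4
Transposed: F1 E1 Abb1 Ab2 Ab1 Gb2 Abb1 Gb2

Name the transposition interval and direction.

down a major thirteenth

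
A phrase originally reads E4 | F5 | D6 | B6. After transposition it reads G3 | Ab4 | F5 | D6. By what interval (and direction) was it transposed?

down a major sixth

From E4 to G3 is 6 letter names — a sixth of some quality.
G3 to E4 is 9 semitones, which makes it a major sixth; the second version is lower, so the direction is down.
Checking another pair — B6 → D6 — gives the same interval.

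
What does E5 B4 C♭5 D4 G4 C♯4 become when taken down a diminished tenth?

E5 → C##4
B4 → G##3
Cb5 → A3
D4 → B#2
G4 → E#3
C#4 → A##2

C##4 G##3 A3 B#2 E#3 A##2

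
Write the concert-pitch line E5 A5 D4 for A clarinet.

G5 C6 F4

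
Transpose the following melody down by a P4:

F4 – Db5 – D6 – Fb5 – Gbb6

C4 Ab4 A5 Cb5 Dbb6

A perfect fourth down from F4 gives C4.
Db5: a fourth down reaches A, and 5 semitones makes it Ab4.
D6 down a perfect fourth is A5.
Fb5: a fourth down reaches C, and 5 semitones makes it Cb5.
Gbb6: a fourth down reaches D, and 5 semitones makes it Dbb6.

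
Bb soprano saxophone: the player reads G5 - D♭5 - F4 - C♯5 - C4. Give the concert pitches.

F5 Cb5 Eb4 B4 Bb3

Written C4 on the Bb soprano saxophone sounds as Bb3, a major second lower; apply that shift to every note.
G5 becomes F5
Db5 becomes Cb5
F4 becomes Eb4
C#5 becomes B4
C4 becomes Bb3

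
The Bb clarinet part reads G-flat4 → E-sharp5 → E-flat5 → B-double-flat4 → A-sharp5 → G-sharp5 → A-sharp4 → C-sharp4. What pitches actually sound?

Fb4 D#5 Db5 Abb4 G#5 F#5 G#4 B3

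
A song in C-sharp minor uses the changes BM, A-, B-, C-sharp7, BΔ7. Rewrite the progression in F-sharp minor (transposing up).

EM D- E- F#7 EΔ7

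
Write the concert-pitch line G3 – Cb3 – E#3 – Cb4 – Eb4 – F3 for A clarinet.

Bb3 Ebb3 G#3 Ebb4 Gb4 Ab3

The A clarinet sounds a minor third below written, so the written part must be a minor third above concert — transpose each note up.
G3 -> Bb3
Cb3 -> Ebb3
E#3 -> G#3
Cb4 -> Ebb4
Eb4 -> Gb4
F3 -> Ab3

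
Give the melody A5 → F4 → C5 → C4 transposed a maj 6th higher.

A5 -> F#6
F4 -> D5
C5 -> A5
C4 -> A4

F#6 D5 A5 A4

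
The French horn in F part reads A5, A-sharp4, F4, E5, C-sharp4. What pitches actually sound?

D5 D#4 Bb3 A4 F#3

The French horn in F sounds a perfect fifth below written, so transpose each written note down a perfect fifth.
A5 becomes D5
A#4 becomes D#4
F4 becomes Bb3
E5 becomes A4
C#4 becomes F#3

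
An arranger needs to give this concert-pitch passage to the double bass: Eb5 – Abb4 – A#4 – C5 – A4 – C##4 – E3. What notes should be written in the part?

Eb6 Abb5 A#5 C6 A5 C##5 E4

The double bass sounds a perfect octave below written, so the written part must be a perfect octave above concert — transpose each note up.
Eb5 becomes Eb6
Abb4 becomes Abb5
A#4 becomes A#5
C5 becomes C6
A4 becomes A5
C##4 becomes C##5
E3 becomes E4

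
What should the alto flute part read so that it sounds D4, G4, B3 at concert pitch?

G4 C5 E4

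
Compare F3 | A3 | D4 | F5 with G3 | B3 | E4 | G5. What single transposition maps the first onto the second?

Take the first pair: F3 → G3. F to G spans 2 letter names, so the interval is some kind of second.
F3 to G3 is 2 semitones, which makes it a major second; the second version is higher, so the direction is up.
Checking another pair — F5 → G5 — gives the same interval.

up a major second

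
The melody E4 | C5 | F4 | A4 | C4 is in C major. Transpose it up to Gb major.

C major to Gb major up is a diminished fifth, so every note moves up by that interval.
E4 becomes Bb4
C5 becomes Gb5
F4 becomes Cb5
A4 becomes Eb5
C4 becomes Gb4

Bb4 Gb5 Cb5 Eb5 Gb4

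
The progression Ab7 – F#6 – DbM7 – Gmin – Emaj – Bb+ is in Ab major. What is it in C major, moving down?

C7 A#6 FM7 Bmin G#maj D+

Ab major down to C major is a minor sixth; each chord root moves by that interval while the quality stays the same.
Ab7: root Ab down a minor sixth → C, giving C7.
F#6: root F# down a minor sixth → A#, giving A#6.
DbM7: root Db down a minor sixth → F, giving FM7.
Gmin: root G down a minor sixth → B, giving Bmin.
Emaj: root E down a minor sixth → G#, giving G#maj.
Bb+: root Bb down a minor sixth → D, giving D+.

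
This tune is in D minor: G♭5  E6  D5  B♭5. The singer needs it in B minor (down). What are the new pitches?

Eb5 C#6 B4 G5

From D down to B is a minor third; apply that to each pitch.
Gb5 to Eb5
E6 to C#6
D5 to B4
Bb5 to G5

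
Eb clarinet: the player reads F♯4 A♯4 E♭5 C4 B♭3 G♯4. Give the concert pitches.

A4 C#5 Gb5 Eb4 Db4 B4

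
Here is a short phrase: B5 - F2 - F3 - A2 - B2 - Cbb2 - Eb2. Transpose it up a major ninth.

B5 up a major ninth is C#7.
F2 up a major ninth is G3.
F3 up a major ninth is G4.
A2 up a major ninth is B3.
A major ninth up from B2 gives C#4.
Cbb2: a ninth up reaches D, and 14 semitones makes it Dbb3.
Eb2 up a major ninth is F3.

C#7 G3 G4 B3 C#4 Dbb3 F3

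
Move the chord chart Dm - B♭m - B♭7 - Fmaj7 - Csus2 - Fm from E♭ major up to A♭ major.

E♭ major up to A♭ major is a perfect fourth; each chord root moves by that interval while the quality stays the same.
Dm: root D up a perfect fourth → G, giving Gm.
B♭m: root B♭ up a perfect fourth → Eb, giving Ebm.
B♭7: root B♭ up a perfect fourth → Eb, giving Eb7.
Fmaj7: root F up a perfect fourth → Bb, giving Bbmaj7.
Csus2: root C up a perfect fourth → F, giving Fsus2.
Fm: root F up a perfect fourth → Bb, giving Bbm.

Gm Ebm Eb7 Bbmaj7 Fsus2 Bbm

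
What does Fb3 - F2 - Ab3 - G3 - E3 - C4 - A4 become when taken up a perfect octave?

Fb3 → Fb4
F2 → F3
Ab3 → Ab4
G3 → G4
E3 → E4
C4 → C5
A4 → A5

Fb4 F3 Ab4 G4 E4 C5 A5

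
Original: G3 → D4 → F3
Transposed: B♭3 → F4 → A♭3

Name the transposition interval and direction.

Take the first pair: G3 → Bb3. G to B spans 3 letter names, so the interval is some kind of third.
G3 to Bb3 is 3 semitones, which makes it a minor third; the second version is higher, so the direction is up.
Checking another pair — F3 → Ab3 — gives the same interval.

up a minor third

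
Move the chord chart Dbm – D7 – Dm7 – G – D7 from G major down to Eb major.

Bbbm Bb7 Bbm7 Eb Bb7

G major down to Eb major is a major third; each chord root moves by that interval while the quality stays the same.
Dbm: root Db down a major third → Bbb, giving Bbbm.
D7: root D down a major third → Bb, giving Bb7.
Dm7: root D down a major third → Bb, giving Bbm7.
G: root G down a major third → Eb, giving Eb.
D7: root D down a major third → Bb, giving Bb7.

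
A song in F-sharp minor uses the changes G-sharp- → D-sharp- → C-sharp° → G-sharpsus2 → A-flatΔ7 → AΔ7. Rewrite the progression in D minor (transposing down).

E- B- A° Esus2 FbΔ7 FΔ7

F-sharp minor down to D minor is a major third; each chord root moves by that interval while the quality stays the same.
G-sharp-: root G-sharp down a major third → E, giving E-.
D-sharp-: root D-sharp down a major third → B, giving B-.
C-sharp°: root C-sharp down a major third → A, giving A°.
G-sharpsus2: root G-sharp down a major third → E, giving Esus2.
A-flatΔ7: root A-flat down a major third → Fb, giving FbΔ7.
AΔ7: root A down a major third → F, giving FΔ7.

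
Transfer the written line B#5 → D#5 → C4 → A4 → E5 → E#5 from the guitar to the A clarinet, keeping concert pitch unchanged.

First find concert pitch: the guitar sounds a perfect octave below written, so B#5 D#5 C4 A4 E5 E#5 sounds B#4 D#4 C3 A3 E4 E#4.
Then write for A clarinet: it sounds a minor third below written, so the part must be a minor third above concert.
B#4 → D#5
D#4 → F#4
C3 → Eb3
A3 → C4
E4 → G4
E#4 → G#4

D#5 F#4 Eb3 C4 G4 G#4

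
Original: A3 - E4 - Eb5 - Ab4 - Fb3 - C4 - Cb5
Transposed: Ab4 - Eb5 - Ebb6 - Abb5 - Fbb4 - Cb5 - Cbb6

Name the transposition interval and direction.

up a diminished octave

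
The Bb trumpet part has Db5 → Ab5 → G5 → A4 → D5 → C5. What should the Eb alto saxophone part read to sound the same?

First find concert pitch: the Bb trumpet sounds a major second below written, so Db5 Ab5 G5 A4 D5 C5 sounds Cb5 Gb5 F5 G4 C5 Bb4.
Then write for Eb alto saxophone: it sounds a major sixth below written, so the part must be a major sixth above concert.
Cb5 → Ab5
Gb5 → Eb6
F5 → D6
G4 → E5
C5 → A5
Bb4 → G5

Ab5 Eb6 D6 E5 A5 G5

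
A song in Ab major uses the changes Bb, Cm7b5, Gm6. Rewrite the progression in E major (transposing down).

F# G#m7b5 D#m6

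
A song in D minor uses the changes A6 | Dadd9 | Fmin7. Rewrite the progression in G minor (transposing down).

D minor down to G minor is a perfect fifth; each chord root moves by that interval while the quality stays the same.
A6: root A down a perfect fifth → D, giving D6.
Dadd9: root D down a perfect fifth → G, giving Gadd9.
Fmin7: root F down a perfect fifth → Bb, giving Bbmin7.

D6 Gadd9 Bbmin7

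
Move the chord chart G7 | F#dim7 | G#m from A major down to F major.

A major down to F major is a major third; each chord root moves by that interval while the quality stays the same.
G7: root G down a major third → Eb, giving Eb7.
F#dim7: root F# down a major third → D, giving Ddim7.
G#m: root G# down a major third → E, giving Em.

Eb7 Ddim7 Em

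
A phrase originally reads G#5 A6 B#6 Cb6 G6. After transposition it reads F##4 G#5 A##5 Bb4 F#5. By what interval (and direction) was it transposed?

Take the first pair: G#5 → F##4. G to F spans 9 letter names, so the interval is some kind of ninth.
F##4 to G#5 is 13 semitones, which makes it a minor ninth; the second version is lower, so the direction is down.
Checking another pair — G6 → F#5 — gives the same interval.

down a minor ninth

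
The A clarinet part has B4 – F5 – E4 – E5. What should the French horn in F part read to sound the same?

D#5 A5 G#4 G#5

First find concert pitch: the A clarinet sounds a minor third below written, so B4 F5 E4 E5 sounds G#4 D5 C#4 C#5.
Then write for French horn in F: it sounds a perfect fifth below written, so the part must be a perfect fifth above concert.
G#4 → D#5
D5 → A5
C#4 → G#4
C#5 → G#5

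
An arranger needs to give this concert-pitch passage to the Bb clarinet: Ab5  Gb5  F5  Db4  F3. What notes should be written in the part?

Bb5 Ab5 G5 Eb4 G3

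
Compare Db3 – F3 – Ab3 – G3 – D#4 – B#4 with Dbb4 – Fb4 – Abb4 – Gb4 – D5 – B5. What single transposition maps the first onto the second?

up a diminished octave

From Db3 to Dbb4 is 8 letter names — an octave of some quality.
Db3 to Dbb4 is 11 semitones, which makes it a diminished octave; the second version is higher, so the direction is up.
Checking another pair — B#4 → B5 — gives the same interval.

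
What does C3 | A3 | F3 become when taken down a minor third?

C3: a third down reaches A, and 3 semitones makes it A2.
A3: a third down reaches F, and 3 semitones makes it F#3.
F3 down a minor third is D3.

A2 F#3 D3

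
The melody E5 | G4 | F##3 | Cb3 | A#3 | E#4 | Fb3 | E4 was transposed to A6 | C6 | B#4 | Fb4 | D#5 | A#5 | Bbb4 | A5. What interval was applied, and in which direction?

From E5 to A6 is 11 letter names — an eleventh of some quality.
E5 to A6 is 17 semitones, which makes it a perfect eleventh; the second version is higher, so the direction is up.
Checking another pair — E4 → A5 — gives the same interval.

up a perfect eleventh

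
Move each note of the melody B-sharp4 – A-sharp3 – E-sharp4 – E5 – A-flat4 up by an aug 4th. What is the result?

E##5 D##4 A##4 A#5 D5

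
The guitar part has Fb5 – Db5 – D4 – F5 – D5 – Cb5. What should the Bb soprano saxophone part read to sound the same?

Gb4 Eb4 E3 G4 E4 Db4

First find concert pitch: the guitar sounds a perfect octave below written, so Fb5 Db5 D4 F5 D5 Cb5 sounds Fb4 Db4 D3 F4 D4 Cb4.
Then write for Bb soprano saxophone: it sounds a major second below written, so the part must be a major second above concert.
Fb4 → Gb4
Db4 → Eb4
D3 → E3
F4 → G4
D4 → E4
Cb4 → Db4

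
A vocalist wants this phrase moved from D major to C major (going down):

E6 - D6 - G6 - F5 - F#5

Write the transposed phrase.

From D down to C is a major second; apply that to each pitch.
E6 -> D6
D6 -> C6
G6 -> F6
F5 -> Eb5
F#5 -> E5

D6 C6 F6 Eb5 E5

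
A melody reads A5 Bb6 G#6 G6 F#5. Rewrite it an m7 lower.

A5 down a minor seventh is B4.
A minor seventh down from Bb6 gives C6.
A minor seventh down from G#6 gives A#5.
G6 down a minor seventh is A5.
F#5 down a minor seventh is G#4.

B4 C6 A#5 A5 G#4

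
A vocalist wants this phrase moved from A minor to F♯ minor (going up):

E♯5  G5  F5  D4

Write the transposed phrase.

C##6 E6 D6 B4

A minor to F♯ minor up is a major sixth, so every note moves up by that interval.
E#5 -> C##6
G5 -> E6
F5 -> D6
D4 -> B4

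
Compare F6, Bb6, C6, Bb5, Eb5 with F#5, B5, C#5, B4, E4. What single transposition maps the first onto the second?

From F6 to F#5 is 8 letter names — an octave of some quality.
F#5 to F6 is 11 semitones, which makes it a diminished octave; the second version is lower, so the direction is down.
Checking another pair — Eb5 → E4 — gives the same interval.

down a diminished octave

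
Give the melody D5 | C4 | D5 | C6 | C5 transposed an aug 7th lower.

D5: a seventh down reaches E, and 12 semitones makes it Ebb4.
C4 down an augmented seventh is Dbb3.
An augmented seventh down from D5 gives Ebb4.
An augmented seventh down from C6 gives Dbb5.
C5 down an augmented seventh is Dbb4.

Ebb4 Dbb3 Ebb4 Dbb5 Dbb4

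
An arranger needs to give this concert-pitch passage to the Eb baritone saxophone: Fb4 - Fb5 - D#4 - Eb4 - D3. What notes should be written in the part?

Db6 Db7 B#5 C6 B4

Written C4 sounds as Eb2 on the Eb baritone saxophone, so concert pitches are written a major thirteenth up.
Fb4 to Db6
Fb5 to Db7
D#4 to B#5
Eb4 to C6
D3 to B4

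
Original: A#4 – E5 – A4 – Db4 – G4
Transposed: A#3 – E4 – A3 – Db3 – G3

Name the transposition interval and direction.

down a perfect octave

From A#4 to A#3 is 8 letter names — an octave of some quality.
A#3 to A#4 is 12 semitones, which makes it a perfect octave; the second version is lower, so the direction is down.
Checking another pair — G4 → G3 — gives the same interval.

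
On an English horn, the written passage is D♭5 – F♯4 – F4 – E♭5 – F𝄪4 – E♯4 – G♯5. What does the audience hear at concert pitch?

Written C4 on the English horn sounds as F3, a perfect fifth lower; apply that shift to every note.
Db5 becomes Gb4
F#4 becomes B3
F4 becomes Bb3
Eb5 becomes Ab4
F##4 becomes B#3
E#4 becomes A#3
G#5 becomes C#5

Gb4 B3 Bb3 Ab4 B#3 A#3 C#5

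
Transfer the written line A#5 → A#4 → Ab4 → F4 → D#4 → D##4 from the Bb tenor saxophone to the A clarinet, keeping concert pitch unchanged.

First find concert pitch: the Bb tenor saxophone sounds a major ninth below written, so A#5 A#4 Ab4 F4 D#4 D##4 sounds G#4 G#3 Gb3 Eb3 C#3 C##3.
Then write for A clarinet: it sounds a minor third below written, so the part must be a minor third above concert.
G#4 → B4
G#3 → B3
Gb3 → Bbb3
Eb3 → Gb3
C#3 → E3
C##3 → E#3

B4 B3 Bbb3 Gb3 E3 E#3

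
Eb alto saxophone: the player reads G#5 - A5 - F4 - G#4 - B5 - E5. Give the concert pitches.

The Eb alto saxophone sounds a major sixth below written, so transpose each written note down a major sixth.
G#5 gives B4
A5 gives C5
F4 gives Ab3
G#4 gives B3
B5 gives D5
E5 gives G4

B4 C5 Ab3 B3 D5 G4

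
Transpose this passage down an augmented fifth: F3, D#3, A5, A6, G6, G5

F3 down an augmented fifth is Bbb2.
D#3: a fifth down reaches G, and 8 semitones makes it G2.
A5: a fifth down reaches D, and 8 semitones makes it Db5.
A6: a fifth down reaches D, and 8 semitones makes it Db6.
An augmented fifth down from G6 gives Cb6.
An augmented fifth down from G5 gives Cb5.

Bbb2 G2 Db5 Db6 Cb6 Cb5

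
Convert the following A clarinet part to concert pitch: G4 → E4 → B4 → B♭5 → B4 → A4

E4 C#4 G#4 G5 G#4 F#4

Written C4 on the A clarinet sounds as A3, a minor third lower; apply that shift to every note.
G4 gives E4
E4 gives C#4
B4 gives G#4
Bb5 gives G5
B4 gives G#4
A4 gives F#4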